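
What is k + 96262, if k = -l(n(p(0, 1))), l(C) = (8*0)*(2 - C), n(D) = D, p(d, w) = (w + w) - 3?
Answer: 96262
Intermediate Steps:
p(d, w) = -3 + 2*w (p(d, w) = 2*w - 3 = -3 + 2*w)
l(C) = 0 (l(C) = 0*(2 - C) = 0)
k = 0 (k = -1*0 = 0)
k + 96262 = 0 + 96262 = 96262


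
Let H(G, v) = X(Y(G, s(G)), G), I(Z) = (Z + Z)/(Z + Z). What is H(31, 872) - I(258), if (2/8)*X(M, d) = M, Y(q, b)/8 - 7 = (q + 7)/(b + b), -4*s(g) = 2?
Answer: -993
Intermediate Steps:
s(g) = -½ (s(g) = -¼*2 = -½)
Y(q, b) = 56 + 4*(7 + q)/b (Y(q, b) = 56 + 8*((q + 7)/(b + b)) = 56 + 8*((7 + q)/((2*b))) = 56 + 8*((7 + q)*(1/(2*b))) = 56 + 8*((7 + q)/(2*b)) = 56 + 4*(7 + q)/b)
X(M, d) = 4*M
I(Z) = 1 (I(Z) = (2*Z)/((2*Z)) = (2*Z)*(1/(2*Z)) = 1)
H(G, v) = -32*G (H(G, v) = 4*(4*(7 + G + 14*(-½))/(-½)) = 4*(4*(-2)*(7 + G - 7)) = 4*(4*(-2)*G) = 4*(-8*G) = -32*G)
H(31, 872) - I(258) = -32*31 - 1*1 = -992 - 1 = -993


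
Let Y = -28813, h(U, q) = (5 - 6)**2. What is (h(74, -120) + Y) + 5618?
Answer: -23194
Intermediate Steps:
h(U, q) = 1 (h(U, q) = (-1)**2 = 1)
(h(74, -120) + Y) + 5618 = (1 - 28813) + 5618 = -28812 + 5618 = -23194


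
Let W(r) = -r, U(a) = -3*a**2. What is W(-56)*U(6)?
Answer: -6048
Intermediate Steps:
W(-56)*U(6) = (-1*(-56))*(-3*6**2) = 56*(-3*36) = 56*(-108) = -6048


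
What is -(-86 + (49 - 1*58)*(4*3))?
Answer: 194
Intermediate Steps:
-(-86 + (49 - 1*58)*(4*3)) = -(-86 + (49 - 58)*12) = -(-86 - 9*12) = -(-86 - 108) = -1*(-194) = 194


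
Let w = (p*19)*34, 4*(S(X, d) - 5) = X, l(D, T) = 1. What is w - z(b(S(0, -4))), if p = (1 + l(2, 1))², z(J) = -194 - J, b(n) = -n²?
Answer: 2753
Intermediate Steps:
S(X, d) = 5 + X/4
p = 4 (p = (1 + 1)² = 2² = 4)
w = 2584 (w = (4*19)*34 = 76*34 = 2584)
w - z(b(S(0, -4))) = 2584 - (-194 - (-1)*(5 + (¼)*0)²) = 2584 - (-194 - (-1)*(5 + 0)²) = 2584 - (-194 - (-1)*5²) = 2584 - (-194 - (-1)*25) = 2584 - (-194 - 1*(-25)) = 2584 - (-194 + 25) = 2584 - 1*(-169) = 2584 + 169 = 2753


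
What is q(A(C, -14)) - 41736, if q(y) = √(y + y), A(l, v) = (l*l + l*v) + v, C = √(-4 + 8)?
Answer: -41736 + 2*I*√19 ≈ -41736.0 + 8.7178*I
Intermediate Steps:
C = 2 (C = √4 = 2)
A(l, v) = v + l² + l*v (A(l, v) = (l² + l*v) + v = v + l² + l*v)
q(y) = √2*√y (q(y) = √(2*y) = √2*√y)
q(A(C, -14)) - 41736 = √2*√(-14 + 2² + 2*(-14)) - 41736 = √2*√(-14 + 4 - 28) - 41736 = √2*√(-38) - 41736 = √2*(I*√38) - 41736 = 2*I*√19 - 41736 = -41736 + 2*I*√19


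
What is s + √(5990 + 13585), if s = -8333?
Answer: -8333 + 15*√87 ≈ -8193.1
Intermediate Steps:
s + √(5990 + 13585) = -8333 + √(5990 + 13585) = -8333 + √19575 = -8333 + 15*√87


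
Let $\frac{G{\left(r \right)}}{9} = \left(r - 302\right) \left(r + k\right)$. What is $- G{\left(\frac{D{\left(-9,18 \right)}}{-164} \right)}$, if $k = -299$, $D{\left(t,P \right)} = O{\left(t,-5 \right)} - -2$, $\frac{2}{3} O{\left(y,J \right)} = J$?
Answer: $- \frac{87412065705}{107584} \approx -8.125 \cdot 10^{5}$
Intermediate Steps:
$O{\left(y,J \right)} = \frac{3 J}{2}$
$D{\left(t,P \right)} = - \frac{11}{2}$ ($D{\left(t,P \right)} = \frac{3}{2} \left(-5\right) - -2 = - \frac{15}{2} + 2 = - \frac{11}{2}$)
$G{\left(r \right)} = 9 \left(-302 + r\right) \left(-299 + r\right)$ ($G{\left(r \right)} = 9 \left(r - 302\right) \left(r - 299\right) = 9 \left(-302 + r\right) \left(-299 + r\right)$)
$- G{\left(\frac{D{\left(-9,18 \right)}}{-164} \right)} = - (812682 - 5409 \left(- \frac{11}{2 \left(-164\right)}\right) + 9 \left(- \frac{11}{2 \left(-164\right)}\right)^{2}) = - (812682 - 5409 \left(\left(- \frac{11}{2}\right) \left(- \frac{1}{164}\right)\right) + 9 \left(\left(- \frac{11}{2}\right) \left(- \frac{1}{164}\right)\right)^{2}) = - (812682 - \frac{59499}{328} + 9 \left(\frac{11}{328}\right)^{2}) = - (812682 - \frac{59499}{328} + 9 \cdot \frac{121}{107584}) = - (812682 - \frac{59499}{328} + \frac{1089}{107584}) = \left(-1\right) \frac{87412065705}{107584} = - \frac{87412065705}{107584}$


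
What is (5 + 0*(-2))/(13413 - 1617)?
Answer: 5/11796 ≈ 0.00042387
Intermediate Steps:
(5 + 0*(-2))/(13413 - 1617) = (5 + 0)/11796 = 5*(1/11796) = 5/11796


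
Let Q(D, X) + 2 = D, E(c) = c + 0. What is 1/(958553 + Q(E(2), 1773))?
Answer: 1/958553 ≈ 1.0432e-6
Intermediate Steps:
E(c) = c
Q(D, X) = -2 + D
1/(958553 + Q(E(2), 1773)) = 1/(958553 + (-2 + 2)) = 1/(958553 + 0) = 1/958553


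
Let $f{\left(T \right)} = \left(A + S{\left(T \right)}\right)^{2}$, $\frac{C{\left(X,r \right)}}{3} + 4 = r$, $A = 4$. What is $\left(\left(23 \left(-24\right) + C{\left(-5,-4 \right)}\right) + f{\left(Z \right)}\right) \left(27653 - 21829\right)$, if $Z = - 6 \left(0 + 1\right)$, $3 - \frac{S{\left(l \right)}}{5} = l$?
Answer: $10628800$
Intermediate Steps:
$S{\left(l \right)} = 15 - 5 l$
$C{\left(X,r \right)} = -12 + 3 r$
$Z = -6$ ($Z = \left(-6\right) 1 = -6$)
$f{\left(T \right)} = \left(19 - 5 T\right)^{2}$ ($f{\left(T \right)} = \left(4 - \left(-15 + 5 T\right)\right)^{2} = \left(19 - 5 T\right)^{2}$)
$\left(\left(23 \left(-24\right) + C{\left(-5,-4 \right)}\right) + f{\left(Z \right)}\right) \left(27653 - 21829\right) = \left(\left(23 \left(-24\right) + \left(-12 + 3 \left(-4\right)\right)\right) + \left(-19 + 5 \left(-6\right)\right)^{2}\right) \left(27653 - 21829\right) = \left(\left(-552 - 24\right) + \left(-19 - 30\right)^{2}\right) 5824 = \left(\left(-552 - 24\right) + \left(-49\right)^{2}\right) 5824 = \left(-576 + 2401\right) 5824 = 1825 \cdot 5824 = 10628800$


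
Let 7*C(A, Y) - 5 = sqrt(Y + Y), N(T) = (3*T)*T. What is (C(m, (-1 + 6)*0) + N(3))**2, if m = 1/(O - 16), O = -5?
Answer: 37636/49 ≈ 768.08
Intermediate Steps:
N(T) = 3*T**2
m = -1/21 (m = 1/(-5 - 16) = 1/(-21) = -1/21 ≈ -0.047619)
C(A, Y) = 5/7 + sqrt(2)*sqrt(Y)/7 (C(A, Y) = 5/7 + sqrt(Y + Y)/7 = 5/7 + sqrt(2*Y)/7 = 5/7 + (sqrt(2)*sqrt(Y))/7 = 5/7 + sqrt(2)*sqrt(Y)/7)
(C(m, (-1 + 6)*0) + N(3))**2 = ((5/7 + sqrt(2)*sqrt((-1 + 6)*0)/7) + 3*3**2)**2 = ((5/7 + sqrt(2)*sqrt(5*0)/7) + 3*9)**2 = ((5/7 + sqrt(2)*sqrt(0)/7) + 27)**2 = ((5/7 + (1/7)*sqrt(2)*0) + 27)**2 = ((5/7 + 0) + 27)**2 = (5/7 + 27)**2 = (194/7)**2 = 37636/49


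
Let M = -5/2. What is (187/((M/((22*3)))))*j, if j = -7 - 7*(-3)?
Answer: -345576/5 ≈ -69115.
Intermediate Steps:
M = -5/2 (M = -5*1/2 = -5/2 ≈ -2.5000)
j = 14 (j = -7 + 21 = 14)
(187/((M/((22*3)))))*j = (187/((-5/(2*(22*3)))))*14 = (187/((-5/2/66)))*14 = (187/((-5/2*1/66)))*14 = (187/(-5/132))*14 = (187*(-132/5))*14 = -24684/5*14 = -345576/5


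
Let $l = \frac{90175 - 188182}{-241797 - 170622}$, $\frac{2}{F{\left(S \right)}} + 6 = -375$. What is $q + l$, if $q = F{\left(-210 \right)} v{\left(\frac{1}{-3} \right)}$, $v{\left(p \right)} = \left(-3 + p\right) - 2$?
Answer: $\frac{5962829}{22447377} \approx 0.26564$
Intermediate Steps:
$F{\left(S \right)} = - \frac{2}{381}$ ($F{\left(S \right)} = \frac{2}{-6 - 375} = \frac{2}{-381} = 2 \left(- \frac{1}{381}\right) = - \frac{2}{381}$)
$l = \frac{4667}{19639}$ ($l = - \frac{98007}{-412419} = \left(-98007\right) \left(- \frac{1}{412419}\right) = \frac{4667}{19639} \approx 0.23764$)
$v{\left(p \right)} = -5 + p$
$q = \frac{32}{1143}$ ($q = - \frac{2 \left(-5 + \frac{1}{-3}\right)}{381} = - \frac{2 \left(-5 - \frac{1}{3}\right)}{381} = \left(- \frac{2}{381}\right) \left(- \frac{16}{3}\right) = \frac{32}{1143} \approx 0.027997$)
$q + l = \frac{32}{1143} + \frac{4667}{19639} = \frac{5962829}{22447377}$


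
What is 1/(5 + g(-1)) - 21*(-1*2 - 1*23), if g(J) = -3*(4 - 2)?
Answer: 524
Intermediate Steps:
g(J) = -6 (g(J) = -3*2 = -6)
1/(5 + g(-1)) - 21*(-1*2 - 1*23) = 1/(5 - 6) - 21*(-1*2 - 1*23) = 1/(-1) - 21*(-2 - 23) = 1*(-1) - 21*(-25) = -1 + 525 = 524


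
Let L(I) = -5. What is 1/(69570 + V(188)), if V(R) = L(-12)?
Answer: 1/69565 ≈ 1.4375e-5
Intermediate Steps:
V(R) = -5
1/(69570 + V(188)) = 1/(69570 - 5) = 1/69565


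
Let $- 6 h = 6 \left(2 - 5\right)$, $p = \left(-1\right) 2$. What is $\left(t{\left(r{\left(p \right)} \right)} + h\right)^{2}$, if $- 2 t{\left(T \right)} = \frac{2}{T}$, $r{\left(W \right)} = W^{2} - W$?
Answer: $\frac{289}{36} \approx 8.0278$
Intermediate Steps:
$p = -2$
$h = 3$ ($h = - \frac{6 \left(2 - 5\right)}{6} = - \frac{6 \left(-3\right)}{6} = \left(- \frac{1}{6}\right) \left(-18\right) = 3$)
$t{\left(T \right)} = - \frac{1}{T}$ ($t{\left(T \right)} = - \frac{2 \frac{1}{T}}{2} = - \frac{1}{T}$)
$\left(t{\left(r{\left(p \right)} \right)} + h\right)^{2} = \left(- \frac{1}{\left(-2\right) \left(-1 - 2\right)} + 3\right)^{2} = \left(- \frac{1}{\left(-2\right) \left(-3\right)} + 3\right)^{2} = \left(- \frac{1}{6} + 3\right)^{2} = \left(\frac{17}{6}\right)^{2} = \frac{289}{36}$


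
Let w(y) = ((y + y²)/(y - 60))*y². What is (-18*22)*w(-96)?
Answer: 2773647360/13 ≈ 2.1336e+8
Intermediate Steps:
w(y) = y²*(y + y²)/(-60 + y) (w(y) = ((y + y²)/(-60 + y))*y² = y²*(y + y²)/(-60 + y))
(-18*22)*w(-96) = (-18*22)*((-96)³*(1 - 96)/(-60 - 96)) = -(-350355456)*(-95)/(-156) = -(-350355456)*(-1)*(-95)/156 = -396*(-7004160/13) = 2773647360/13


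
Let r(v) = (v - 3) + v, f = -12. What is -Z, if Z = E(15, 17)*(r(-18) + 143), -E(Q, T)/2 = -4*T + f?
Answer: -16640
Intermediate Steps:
r(v) = -3 + 2*v (r(v) = (-3 + v) + v = -3 + 2*v)
E(Q, T) = 24 + 8*T (E(Q, T) = -2*(-4*T - 12) = -2*(-12 - 4*T) = 24 + 8*T)
Z = 16640 (Z = (24 + 8*17)*((-3 + 2*(-18)) + 143) = (24 + 136)*((-3 - 36) + 143) = 160*(-39 + 143) = 160*104 = 16640)
-Z = -1*16640 = -16640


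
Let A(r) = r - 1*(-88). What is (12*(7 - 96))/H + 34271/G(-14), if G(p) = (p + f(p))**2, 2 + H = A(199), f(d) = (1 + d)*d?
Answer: -6791999/2681280 ≈ -2.5331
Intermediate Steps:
A(r) = 88 + r (A(r) = r + 88 = 88 + r)
f(d) = d*(1 + d)
H = 285 (H = -2 + (88 + 199) = -2 + 287 = 285)
G(p) = (p + p*(1 + p))**2
(12*(7 - 96))/H + 34271/G(-14) = (12*(7 - 96))/285 + 34271/(((-14)**2*(2 - 14)**2)) = (12*(-89))*(1/285) + 34271/((196*(-12)**2)) = -1068*1/285 + 34271/((196*144)) = -356/95 + 34271/28224 = -6791999/2681280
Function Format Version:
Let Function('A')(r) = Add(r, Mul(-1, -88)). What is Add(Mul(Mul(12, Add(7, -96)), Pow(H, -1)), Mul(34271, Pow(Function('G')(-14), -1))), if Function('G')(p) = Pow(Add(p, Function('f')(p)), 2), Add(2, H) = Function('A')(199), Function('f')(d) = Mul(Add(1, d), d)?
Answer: Rational(-6791999, 2681280) ≈ -2.5331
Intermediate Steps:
Function('A')(r) = Add(88, r) (Function('A')(r) = Add(r, 88) = Add(88, r))
Function('f')(d) = Mul(d, Add(1, d))
H = 285 (H = Add(-2, Add(88, 199)) = Add(-2, 287) = 285)
Function('G')(p) = Pow(Add(p, Mul(p, Add(1, p))), 2)
Add(Mul(Mul(12, Add(7, -96)), Pow(H, -1)), Mul(34271, Pow(Function('G')(-14), -1))) = Add(Mul(Mul(12, Add(7, -96)), Pow(285, -1)), Mul(34271, Pow(Mul(Pow(-14, 2), Pow(Add(2, -14), 2)), -1))) = Add(Mul(Mul(12, -89), Rational(1, 285)), Mul(34271, Pow(Mul(196, Pow(-12, 2)), -1))) = Add(Mul(-1068, Rational(1, 285)), Mul(34271, Pow(Mul(196, 144), -1))) = Add(Rational(-356, 95), Mul(34271, Pow(28224, -1))) = Add(Rational(-356, 95), Mul(34271, Rational(1, 28224))) = Add(Rational(-356, 95), Rational(34271, 28224)) = Rational(-6791999, 2681280)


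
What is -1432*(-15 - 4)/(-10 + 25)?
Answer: 27208/15 ≈ 1813.9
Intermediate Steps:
-1432*(-15 - 4)/(-10 + 25) = -(-27208)/15 = -1432*(-19/15) = 27208/15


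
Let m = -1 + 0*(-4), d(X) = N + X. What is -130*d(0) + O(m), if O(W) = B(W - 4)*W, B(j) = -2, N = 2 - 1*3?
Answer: 132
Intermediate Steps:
N = -1 (N = 2 - 3 = -1)
d(X) = -1 + X
m = -1 (m = -1 + 0 = -1)
O(W) = -2*W
-130*d(0) + O(m) = -130*(-1 + 0) - 2*(-1) = -130*(-1) + 2 = 130 + 2 = 132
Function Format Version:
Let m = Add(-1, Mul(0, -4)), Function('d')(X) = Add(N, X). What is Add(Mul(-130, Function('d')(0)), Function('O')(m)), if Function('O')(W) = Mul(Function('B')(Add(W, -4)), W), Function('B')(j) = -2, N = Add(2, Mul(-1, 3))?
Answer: 132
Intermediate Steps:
N = -1 (N = Add(2, -3) = -1)
Function('d')(X) = Add(-1, X)
m = -1 (m = Add(-1, 0) = -1)
Function('O')(W) = Mul(-2, W)
Add(Mul(-130, Function('d')(0)), Function('O')(m)) = Add(Mul(-130, Add(-1, 0)), Mul(-2, -1)) = Add(Mul(-130, -1), 2) = Add(130, 2) = 132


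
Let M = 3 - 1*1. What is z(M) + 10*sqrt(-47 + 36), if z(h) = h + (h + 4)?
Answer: 8 + 10*I*sqrt(11) ≈ 8.0 + 33.166*I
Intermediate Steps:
M = 2 (M = 3 - 1 = 2)
z(h) = 4 + 2*h (z(h) = h + (4 + h) = 4 + 2*h)
z(M) + 10*sqrt(-47 + 36) = (4 + 2*2) + 10*sqrt(-47 + 36) = (4 + 4) + 10*sqrt(-11) = 8 + 10*(I*sqrt(11)) = 8 + 10*I*sqrt(11)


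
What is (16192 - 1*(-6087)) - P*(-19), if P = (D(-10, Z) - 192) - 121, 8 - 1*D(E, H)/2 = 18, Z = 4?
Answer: 15952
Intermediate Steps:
D(E, H) = -20 (D(E, H) = 16 - 2*18 = 16 - 36 = -20)
P = -333 (P = (-20 - 192) - 121 = -212 - 121 = -333)
(16192 - 1*(-6087)) - P*(-19) = (16192 - 1*(-6087)) - (-333)*(-19) = (16192 + 6087) - 1*6327 = 22279 - 6327 = 15952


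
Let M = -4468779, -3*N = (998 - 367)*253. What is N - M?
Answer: 13246694/3 ≈ 4.4156e+6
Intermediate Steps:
N = -159643/3 (N = -(998 - 367)*253/3 = -631*253/3 = -⅓*159643 = -159643/3 ≈ -53214.)
N - M = -159643/3 - 1*(-4468779) = -159643/3 + 4468779 = 13246694/3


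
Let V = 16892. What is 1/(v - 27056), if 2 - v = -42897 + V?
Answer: -1/1049 ≈ -0.00095329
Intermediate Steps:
v = 26007 (v = 2 - (-42897 + 16892) = 2 - 1*(-26005) = 2 + 26005 = 26007)
1/(v - 27056) = 1/(26007 - 27056) = 1/(-1049) = -1/1049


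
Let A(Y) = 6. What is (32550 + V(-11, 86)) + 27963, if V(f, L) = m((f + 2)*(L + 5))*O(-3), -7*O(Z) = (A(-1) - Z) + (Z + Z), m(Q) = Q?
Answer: 60864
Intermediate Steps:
O(Z) = -6/7 - Z/7 (O(Z) = -((6 - Z) + (Z + Z))/7 = -((6 - Z) + 2*Z)/7 = -(6 + Z)/7 = -6/7 - Z/7)
V(f, L) = -3*(2 + f)*(5 + L)/7 (V(f, L) = ((f + 2)*(L + 5))*(-6/7 - ⅐*(-3)) = ((2 + f)*(5 + L))*(-6/7 + 3/7) = ((2 + f)*(5 + L))*(-3/7) = -3*(2 + f)*(5 + L)/7)
(32550 + V(-11, 86)) + 27963 = (32550 + (-30/7 - 15/7*(-11) - 6/7*86 - 3/7*86*(-11))) + 27963 = (32550 + (-30/7 + 165/7 - 516/7 + 2838/7)) + 27963 = (32550 + 351) + 27963 = 32901 + 27963 = 60864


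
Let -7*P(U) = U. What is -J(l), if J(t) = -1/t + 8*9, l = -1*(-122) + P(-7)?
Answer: -8855/123 ≈ -71.992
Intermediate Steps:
P(U) = -U/7
l = 123 (l = -1*(-122) - ⅐*(-7) = 122 + 1 = 123)
J(t) = 72 - 1/t (J(t) = -1/t + 72 = 72 - 1/t)
-J(l) = -(72 - 1/123) = -1*8855/123 = -8855/123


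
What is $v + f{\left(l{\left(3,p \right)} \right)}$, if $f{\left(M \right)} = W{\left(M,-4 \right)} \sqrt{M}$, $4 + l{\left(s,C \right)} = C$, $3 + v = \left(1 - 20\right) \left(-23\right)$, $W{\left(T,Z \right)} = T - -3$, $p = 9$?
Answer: $434 + 8 \sqrt{5} \approx 451.89$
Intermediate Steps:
$W{\left(T,Z \right)} = 3 + T$ ($W{\left(T,Z \right)} = T + 3 = 3 + T$)
$v = 434$ ($v = -3 + \left(1 - 20\right) \left(-23\right) = -3 - -437 = -3 + 437 = 434$)
$l{\left(s,C \right)} = -4 + C$
$f{\left(M \right)} = \sqrt{M} \left(3 + M\right)$ ($f{\left(M \right)} = \left(3 + M\right) \sqrt{M} = \sqrt{M} \left(3 + M\right)$)
$v + f{\left(l{\left(3,p \right)} \right)} = 434 + \sqrt{-4 + 9} \left(3 + \left(-4 + 9\right)\right) = 434 + \sqrt{5} \left(3 + 5\right) = 434 + \sqrt{5} \cdot 8 = 434 + 8 \sqrt{5}$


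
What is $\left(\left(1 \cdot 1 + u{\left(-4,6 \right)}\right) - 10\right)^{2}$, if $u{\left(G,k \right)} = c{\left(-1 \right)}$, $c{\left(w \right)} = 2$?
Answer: $49$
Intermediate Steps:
$u{\left(G,k \right)} = 2$
$\left(\left(1 \cdot 1 + u{\left(-4,6 \right)}\right) - 10\right)^{2} = \left(\left(1 \cdot 1 + 2\right) - 10\right)^{2} = \left(\left(1 + 2\right) - 10\right)^{2} = \left(3 - 10\right)^{2} = \left(-7\right)^{2} = 49$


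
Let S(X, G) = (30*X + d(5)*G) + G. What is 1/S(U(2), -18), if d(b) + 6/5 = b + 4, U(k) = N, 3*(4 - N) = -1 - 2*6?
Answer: 5/458 ≈ 0.010917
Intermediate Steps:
N = 25/3 (N = 4 - (-1 - 2*6)/3 = 4 - (-1 - 12)/3 = 4 - ⅓*(-13) = 4 + 13/3 = 25/3 ≈ 8.3333)
U(k) = 25/3
d(b) = 14/5 + b (d(b) = -6/5 + (b + 4) = -6/5 + (4 + b) = 14/5 + b)
S(X, G) = 30*X + 44*G/5 (S(X, G) = (30*X + (14/5 + 5)*G) + G = (30*X + 39*G/5) + G = 30*X + 44*G/5)
1/S(U(2), -18) = 1/(30*(25/3) + (44/5)*(-18)) = 1/(250 - 792/5) = 1/(458/5) = 5/458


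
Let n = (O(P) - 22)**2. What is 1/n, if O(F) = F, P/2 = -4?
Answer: 1/900 ≈ 0.0011111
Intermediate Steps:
P = -8 (P = 2*(-4) = -8)
n = 900 (n = (-8 - 22)**2 = (-30)**2 = 900)
1/n = 1/900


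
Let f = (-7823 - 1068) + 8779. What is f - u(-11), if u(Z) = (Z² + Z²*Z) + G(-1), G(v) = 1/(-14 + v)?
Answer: 16471/15 ≈ 1098.1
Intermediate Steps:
f = -112 (f = -8891 + 8779 = -112)
u(Z) = -1/15 + Z² + Z³ (u(Z) = (Z² + Z²*Z) + 1/(-14 - 1) = (Z² + Z³) + 1/(-15) = (Z² + Z³) - 1/15 = -1/15 + Z² + Z³)
f - u(-11) = -112 - (-1/15 + (-11)² + (-11)³) = -112 - (-1/15 + 121 - 1331) = -112 - 1*(-18151/15) = -112 + 18151/15 = 16471/15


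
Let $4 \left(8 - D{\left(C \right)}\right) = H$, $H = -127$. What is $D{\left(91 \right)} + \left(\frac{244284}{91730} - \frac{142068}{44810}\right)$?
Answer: $\frac{6452148603}{164416852} \approx 39.243$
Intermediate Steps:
$D{\left(C \right)} = \frac{159}{4}$ ($D{\left(C \right)} = 8 - - \frac{127}{4} = 8 + \frac{127}{4} = \frac{159}{4}$)
$D{\left(91 \right)} + \left(\frac{244284}{91730} - \frac{142068}{44810}\right) = \frac{159}{4} + \left(\frac{244284}{91730} - \frac{142068}{44810}\right) = \frac{159}{4} + \left(244284 \cdot \frac{1}{91730} - \frac{71034}{22405}\right) = \frac{159}{4} + \left(\frac{122142}{45865} - \frac{71034}{22405}\right) = \frac{159}{4} - \frac{20855316}{41104213} = \frac{6452148603}{164416852}$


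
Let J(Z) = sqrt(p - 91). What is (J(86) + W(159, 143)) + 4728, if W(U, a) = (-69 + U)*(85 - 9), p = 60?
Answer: 11568 + I*sqrt(31) ≈ 11568.0 + 5.5678*I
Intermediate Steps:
W(U, a) = -5244 + 76*U (W(U, a) = (-69 + U)*76 = -5244 + 76*U)
J(Z) = I*sqrt(31) (J(Z) = sqrt(60 - 91) = sqrt(-31) = I*sqrt(31))
(J(86) + W(159, 143)) + 4728 = (I*sqrt(31) + (-5244 + 76*159)) + 4728 = (I*sqrt(31) + (-5244 + 12084)) + 4728 = (I*sqrt(31) + 6840) + 4728 = (6840 + I*sqrt(31)) + 4728 = 11568 + I*sqrt(31)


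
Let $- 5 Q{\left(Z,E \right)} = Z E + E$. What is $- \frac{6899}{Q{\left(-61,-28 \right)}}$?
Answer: $\frac{6899}{336} \approx 20.533$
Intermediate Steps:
$Q{\left(Z,E \right)} = - \frac{E}{5} - \frac{E Z}{5}$ ($Q{\left(Z,E \right)} = - \frac{Z E + E}{5} = - \frac{E Z + E}{5} = - \frac{E + E Z}{5} = - \frac{E}{5} - \frac{E Z}{5}$)
$- \frac{6899}{Q{\left(-61,-28 \right)}} = - \frac{6899}{\left(- \frac{1}{5}\right) \left(-28\right) \left(1 - 61\right)} = - \frac{6899}{\left(- \frac{1}{5}\right) \left(-28\right) \left(-60\right)} = - \frac{6899}{-336} = \left(-6899\right) \left(- \frac{1}{336}\right) = \frac{6899}{336}$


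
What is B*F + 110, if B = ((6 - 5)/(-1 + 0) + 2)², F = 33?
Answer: 143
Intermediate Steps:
B = 1 (B = (1/(-1) + 2)² = (1*(-1) + 2)² = (-1 + 2)² = 1² = 1)
B*F + 110 = 1*33 + 110 = 33 + 110 = 143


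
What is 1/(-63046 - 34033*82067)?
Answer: -1/7966982293 ≈ -1.2552e-10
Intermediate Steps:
1/(-63046 - 34033*82067) = (1/82067)/(-97079) = -1/97079*1/82067 = -1/7966982293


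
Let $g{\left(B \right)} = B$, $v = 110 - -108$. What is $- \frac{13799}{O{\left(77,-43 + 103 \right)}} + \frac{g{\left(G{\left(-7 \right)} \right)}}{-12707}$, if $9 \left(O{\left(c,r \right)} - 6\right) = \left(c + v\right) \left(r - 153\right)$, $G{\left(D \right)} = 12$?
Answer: $\frac{525922155}{115976789} \approx 4.5347$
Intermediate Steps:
$v = 218$ ($v = 110 + 108 = 218$)
$O{\left(c,r \right)} = 6 + \frac{\left(-153 + r\right) \left(218 + c\right)}{9}$ ($O{\left(c,r \right)} = 6 + \frac{\left(c + 218\right) \left(r - 153\right)}{9} = 6 + \frac{\left(218 + c\right) \left(-153 + r\right)}{9} = 6 + \frac{\left(-153 + r\right) \left(218 + c\right)}{9}$)
$- \frac{13799}{O{\left(77,-43 + 103 \right)}} + \frac{g{\left(G{\left(-7 \right)} \right)}}{-12707} = - \frac{13799}{-3700 - 1309 + \frac{218 \left(-43 + 103\right)}{9} + \frac{1}{9} \cdot 77 \left(-43 + 103\right)} + \frac{12}{-12707} = - \frac{13799}{-3700 - 1309 + \frac{218}{9} \cdot 60 + \frac{1}{9} \cdot 77 \cdot 60} + 12 \left(- \frac{1}{12707}\right) = - \frac{13799}{-3700 - 1309 + \frac{4360}{3} + \frac{1540}{3}} - \frac{12}{12707} = - \frac{13799}{- \frac{9127}{3}} - \frac{12}{12707} = \left(-13799\right) \left(- \frac{3}{9127}\right) - \frac{12}{12707} = \frac{41397}{9127} - \frac{12}{12707} = \frac{525922155}{115976789}$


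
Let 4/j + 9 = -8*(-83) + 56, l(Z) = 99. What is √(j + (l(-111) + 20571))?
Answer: 7*√23694154/237 ≈ 143.77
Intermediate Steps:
j = 4/711 (j = 4/(-9 + (-8*(-83) + 56)) = 4/(-9 + (664 + 56)) = 4/(-9 + 720) = 4/711 ≈ 0.0056259)
√(j + (l(-111) + 20571)) = √(4/711 + (99 + 20571)) = √(4/711 + 20670) = √(14696374/711) = 7*√23694154/237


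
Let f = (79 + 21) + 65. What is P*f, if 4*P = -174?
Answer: -14355/2 ≈ -7177.5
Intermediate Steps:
P = -87/2 (P = (¼)*(-174) = -87/2 ≈ -43.500)
f = 165 (f = 100 + 65 = 165)
P*f = -87/2*165 = -14355/2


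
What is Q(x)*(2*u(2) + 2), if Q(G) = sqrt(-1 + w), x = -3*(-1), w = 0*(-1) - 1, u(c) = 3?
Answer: 8*I*sqrt(2) ≈ 11.314*I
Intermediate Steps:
w = -1 (w = 0 - 1 = -1)
x = 3
Q(G) = I*sqrt(2) (Q(G) = sqrt(-1 - 1) = sqrt(-2) = I*sqrt(2))
Q(x)*(2*u(2) + 2) = (I*sqrt(2))*(2*3 + 2) = (I*sqrt(2))*(6 + 2) = (I*sqrt(2))*8 = 8*I*sqrt(2)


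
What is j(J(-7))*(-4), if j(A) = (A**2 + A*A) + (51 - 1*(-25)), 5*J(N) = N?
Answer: -7992/25 ≈ -319.68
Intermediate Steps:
J(N) = N/5
j(A) = 76 + 2*A**2 (j(A) = (A**2 + A**2) + (51 + 25) = 2*A**2 + 76 = 76 + 2*A**2)
j(J(-7))*(-4) = (76 + 2*((1/5)*(-7))**2)*(-4) = (76 + 2*(-7/5)**2)*(-4) = (76 + 2*(49/25))*(-4) = (76 + 98/25)*(-4) = (1998/25)*(-4) = -7992/25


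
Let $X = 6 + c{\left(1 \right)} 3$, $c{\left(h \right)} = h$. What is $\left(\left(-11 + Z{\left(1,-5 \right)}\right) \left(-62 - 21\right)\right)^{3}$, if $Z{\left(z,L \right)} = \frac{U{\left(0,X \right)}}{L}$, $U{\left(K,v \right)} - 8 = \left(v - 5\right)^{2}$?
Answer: $\frac{281913290693}{125} \approx 2.2553 \cdot 10^{9}$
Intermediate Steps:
$X = 9$ ($X = 6 + 1 \cdot 3 = 6 + 3 = 9$)
$U{\left(K,v \right)} = 8 + \left(-5 + v\right)^{2}$ ($U{\left(K,v \right)} = 8 + \left(v - 5\right)^{2} = 8 + \left(-5 + v\right)^{2}$)
$Z{\left(z,L \right)} = \frac{24}{L}$ ($Z{\left(z,L \right)} = \frac{8 + \left(-5 + 9\right)^{2}}{L} = \frac{8 + 4^{2}}{L} = \frac{8 + 16}{L} = \frac{24}{L}$)
$\left(\left(-11 + Z{\left(1,-5 \right)}\right) \left(-62 - 21\right)\right)^{3} = \left(\left(-11 + \frac{24}{-5}\right) \left(-62 - 21\right)\right)^{3} = \left(\left(-11 + 24 \left(- \frac{1}{5}\right)\right) \left(-83\right)\right)^{3} = \left(\left(-11 - \frac{24}{5}\right) \left(-83\right)\right)^{3} = \left(\left(- \frac{79}{5}\right) \left(-83\right)\right)^{3} = \left(\frac{6557}{5}\right)^{3} = \frac{281913290693}{125}$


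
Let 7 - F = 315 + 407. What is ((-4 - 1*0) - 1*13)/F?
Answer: 17/715 ≈ 0.023776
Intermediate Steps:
F = -715 (F = 7 - (315 + 407) = 7 - 1*722 = 7 - 722 = -715)
((-4 - 1*0) - 1*13)/F = ((-4 - 1*0) - 1*13)/(-715) = ((-4 + 0) - 13)*(-1/715) = (-4 - 13)*(-1/715) = -17*(-1/715) = 17/715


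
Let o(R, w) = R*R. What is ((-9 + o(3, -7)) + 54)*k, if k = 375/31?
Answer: 20250/31 ≈ 653.23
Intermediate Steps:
o(R, w) = R²
k = 375/31 (k = 375*(1/31) = 375/31 ≈ 12.097)
((-9 + o(3, -7)) + 54)*k = ((-9 + 3²) + 54)*(375/31) = ((-9 + 9) + 54)*(375/31) = (0 + 54)*(375/31) = 54*(375/31) = 20250/31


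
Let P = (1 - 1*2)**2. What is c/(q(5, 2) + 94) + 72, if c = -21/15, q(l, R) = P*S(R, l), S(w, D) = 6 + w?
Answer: 36713/510 ≈ 71.986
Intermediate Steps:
P = 1 (P = (1 - 2)**2 = (-1)**2 = 1)
q(l, R) = 6 + R (q(l, R) = 1*(6 + R) = 6 + R)
c = -7/5 (c = -21*1/15 = -7/5 ≈ -1.4000)
c/(q(5, 2) + 94) + 72 = -7/5/((6 + 2) + 94) + 72 = -7/5/(8 + 94) + 72 = -7/5/102 + 72 = (1/102)*(-7/5) + 72 = -7/510 + 72 = 36713/510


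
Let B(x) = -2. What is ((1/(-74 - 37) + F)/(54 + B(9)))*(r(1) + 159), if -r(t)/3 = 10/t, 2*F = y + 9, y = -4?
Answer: 23779/3848 ≈ 6.1796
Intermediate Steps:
F = 5/2 (F = (-4 + 9)/2 = (½)*5 = 5/2 ≈ 2.5000)
r(t) = -30/t
((1/(-74 - 37) + F)/(54 + B(9)))*(r(1) + 159) = ((1/(-74 - 37) + 5/2)/(54 - 2))*(-30/1 + 159) = ((1/(-111) + 5/2)/52)*(-30*1 + 159) = ((-1/111 + 5/2)*(1/52))*(-30 + 159) = ((553/222)*(1/52))*129 = (553/11544)*129 = 23779/3848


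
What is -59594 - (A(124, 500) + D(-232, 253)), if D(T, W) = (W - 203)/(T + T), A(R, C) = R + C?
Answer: -13970551/232 ≈ -60218.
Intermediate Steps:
A(R, C) = C + R
D(T, W) = (-203 + W)/(2*T) (D(T, W) = (-203 + W)/((2*T)) = (-203 + W)*(1/(2*T)) = (-203 + W)/(2*T))
-59594 - (A(124, 500) + D(-232, 253)) = -59594 - ((500 + 124) + (1/2)*(-203 + 253)/(-232)) = -59594 - (624 + (1/2)*(-1/232)*50) = -59594 - (624 - 25/232) = -59594 - 1*144743/232 = -59594 - 144743/232 = -13970551/232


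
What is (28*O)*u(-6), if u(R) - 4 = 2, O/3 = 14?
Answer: 7056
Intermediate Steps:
O = 42 (O = 3*14 = 42)
u(R) = 6 (u(R) = 4 + 2 = 6)
(28*O)*u(-6) = (28*42)*6 = 1176*6 = 7056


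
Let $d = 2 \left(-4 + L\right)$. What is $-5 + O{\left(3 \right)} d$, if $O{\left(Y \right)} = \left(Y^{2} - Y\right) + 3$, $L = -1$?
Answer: $-95$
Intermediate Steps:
$d = -10$ ($d = 2 \left(-4 - 1\right) = 2 \left(-5\right) = -10$)
$O{\left(Y \right)} = 3 + Y^{2} - Y$
$-5 + O{\left(3 \right)} d = -5 + \left(3 + 3^{2} - 3\right) \left(-10\right) = -5 + \left(3 + 9 - 3\right) \left(-10\right) = -5 + 9 \left(-10\right) = -5 - 90 = -95$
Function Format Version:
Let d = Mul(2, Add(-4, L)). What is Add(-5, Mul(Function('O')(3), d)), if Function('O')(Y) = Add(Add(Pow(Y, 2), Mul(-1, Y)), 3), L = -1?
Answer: -95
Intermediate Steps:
d = -10 (d = Mul(2, Add(-4, -1)) = Mul(2, -5) = -10)
Function('O')(Y) = Add(3, Pow(Y, 2), Mul(-1, Y))
Add(-5, Mul(Function('O')(3), d)) = Add(-5, Mul(Add(3, Pow(3, 2), Mul(-1, 3)), -10)) = Add(-5, Mul(Add(3, 9, -3), -10)) = Add(-5, Mul(9, -10)) = Add(-5, -90) = -95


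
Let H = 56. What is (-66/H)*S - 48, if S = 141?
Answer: -5997/28 ≈ -214.18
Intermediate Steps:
(-66/H)*S - 48 = -66/56*141 - 48 = -66*1/56*141 - 48 = -33/28*141 - 48 = -4653/28 - 48 = -5997/28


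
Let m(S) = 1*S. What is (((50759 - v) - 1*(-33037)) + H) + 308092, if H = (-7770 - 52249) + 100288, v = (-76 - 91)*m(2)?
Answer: 432491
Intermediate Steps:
m(S) = S
v = -334 (v = (-76 - 91)*2 = -167*2 = -334)
H = 40269 (H = -60019 + 100288 = 40269)
(((50759 - v) - 1*(-33037)) + H) + 308092 = (((50759 - 1*(-334)) - 1*(-33037)) + 40269) + 308092 = (((50759 + 334) + 33037) + 40269) + 308092 = ((51093 + 33037) + 40269) + 308092 = (84130 + 40269) + 308092 = 124399 + 308092 = 432491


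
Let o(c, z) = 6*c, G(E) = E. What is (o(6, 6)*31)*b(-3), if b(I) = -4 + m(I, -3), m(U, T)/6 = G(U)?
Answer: -24552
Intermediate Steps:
m(U, T) = 6*U
b(I) = -4 + 6*I
(o(6, 6)*31)*b(-3) = ((6*6)*31)*(-4 + 6*(-3)) = (36*31)*(-4 - 18) = 1116*(-22) = -24552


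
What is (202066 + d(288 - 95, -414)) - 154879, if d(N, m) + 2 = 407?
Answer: 47592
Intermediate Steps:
d(N, m) = 405 (d(N, m) = -2 + 407 = 405)
(202066 + d(288 - 95, -414)) - 154879 = (202066 + 405) - 154879 = 202471 - 154879 = 47592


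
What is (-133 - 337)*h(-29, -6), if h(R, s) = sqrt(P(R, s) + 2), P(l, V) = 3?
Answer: -470*sqrt(5) ≈ -1051.0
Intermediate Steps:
h(R, s) = sqrt(5) (h(R, s) = sqrt(3 + 2) = sqrt(5))
(-133 - 337)*h(-29, -6) = (-133 - 337)*sqrt(5) = -470*sqrt(5)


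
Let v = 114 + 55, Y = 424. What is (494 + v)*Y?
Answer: 281112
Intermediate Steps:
v = 169
(494 + v)*Y = (494 + 169)*424 = 663*424 = 281112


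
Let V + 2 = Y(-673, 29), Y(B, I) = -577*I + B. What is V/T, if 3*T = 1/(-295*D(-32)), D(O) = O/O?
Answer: 15406080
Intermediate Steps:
D(O) = 1
Y(B, I) = B - 577*I
V = -17408 (V = -2 + (-673 - 577*29) = -2 + (-673 - 16733) = -2 - 17406 = -17408)
T = -1/885 (T = 1/(3*((-295*1))) = (1/3)/(-295) = (1/3)*(-1/295) = -1/885 ≈ -0.0011299)
V/T = -17408/(-1/885) = -17408*(-885) = 15406080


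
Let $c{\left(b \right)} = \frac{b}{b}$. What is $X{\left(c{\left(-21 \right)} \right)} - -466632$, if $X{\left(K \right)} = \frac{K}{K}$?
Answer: $466633$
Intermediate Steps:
$c{\left(b \right)} = 1$
$X{\left(K \right)} = 1$
$X{\left(c{\left(-21 \right)} \right)} - -466632 = 1 - -466632 = 1 + 466632 = 466633$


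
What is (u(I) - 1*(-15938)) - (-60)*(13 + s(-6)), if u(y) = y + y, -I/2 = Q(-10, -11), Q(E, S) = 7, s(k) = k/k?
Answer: 16750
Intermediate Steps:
s(k) = 1
I = -14 (I = -2*7 = -14)
u(y) = 2*y
(u(I) - 1*(-15938)) - (-60)*(13 + s(-6)) = (2*(-14) - 1*(-15938)) - (-60)*(13 + 1) = (-28 + 15938) - (-60)*14 = 15910 - 1*(-840) = 15910 + 840 = 16750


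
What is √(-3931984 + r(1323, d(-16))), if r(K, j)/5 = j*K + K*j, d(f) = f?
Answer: 4*I*√258979 ≈ 2035.6*I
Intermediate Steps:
r(K, j) = 10*K*j (r(K, j) = 5*(j*K + K*j) = 5*(K*j + K*j) = 5*(2*K*j) = 10*K*j)
√(-3931984 + r(1323, d(-16))) = √(-3931984 + 10*1323*(-16)) = √(-3931984 - 211680) = √(-4143664) = 4*I*√258979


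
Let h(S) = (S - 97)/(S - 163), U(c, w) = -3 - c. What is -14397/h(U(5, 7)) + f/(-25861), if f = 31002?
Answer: -21223371639/905135 ≈ -23448.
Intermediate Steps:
h(S) = (-97 + S)/(-163 + S)
-14397/h(U(5, 7)) + f/(-25861) = -14397*(-163 + (-3 - 1*5))/(-97 + (-3 - 1*5)) + 31002/(-25861) = -14397*(-163 + (-3 - 5))/(-97 + (-3 - 5)) + 31002*(-1/25861) = -14397*(-163 - 8)/(-97 - 8) - 31002/25861 = -14397/(-105/(-171)) - 31002/25861 = -14397/((-1/171*(-105))) - 31002/25861 = -14397/35/57 - 31002/25861 = -14397*57/35 - 31002/25861 = -820629/35 - 31002/25861 = -21223371639/905135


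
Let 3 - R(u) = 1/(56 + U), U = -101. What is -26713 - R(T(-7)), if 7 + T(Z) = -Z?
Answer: -1202221/45 ≈ -26716.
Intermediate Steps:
T(Z) = -7 - Z
R(u) = 136/45 (R(u) = 3 - 1/(56 - 101) = 3 - 1/(-45) = 3 - 1*(-1/45) = 3 + 1/45 = 136/45)
-26713 - R(T(-7)) = -26713 - 1*136/45 = -26713 - 136/45 = -1202221/45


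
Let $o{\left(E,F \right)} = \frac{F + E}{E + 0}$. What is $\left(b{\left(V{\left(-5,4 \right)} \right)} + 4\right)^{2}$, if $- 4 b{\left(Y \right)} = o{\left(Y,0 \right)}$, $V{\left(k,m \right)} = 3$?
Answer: $\frac{225}{16} \approx 14.063$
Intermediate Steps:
$o{\left(E,F \right)} = \frac{E + F}{E}$
$b{\left(Y \right)} = - \frac{1}{4}$ ($b{\left(Y \right)} = - \frac{\frac{1}{Y} \left(Y + 0\right)}{4} = - \frac{\frac{1}{Y} Y}{4} = \left(- \frac{1}{4}\right) 1 = - \frac{1}{4}$)
$\left(b{\left(V{\left(-5,4 \right)} \right)} + 4\right)^{2} = \left(- \frac{1}{4} + 4\right)^{2} = \left(\frac{15}{4}\right)^{2} = \frac{225}{16}$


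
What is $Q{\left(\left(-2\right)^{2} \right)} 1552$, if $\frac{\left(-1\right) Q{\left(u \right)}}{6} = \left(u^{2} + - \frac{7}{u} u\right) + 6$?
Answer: $-139680$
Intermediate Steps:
$Q{\left(u \right)} = 6 - 6 u^{2}$ ($Q{\left(u \right)} = - 6 \left(\left(u^{2} + - \frac{7}{u} u\right) + 6\right) = - 6 \left(\left(u^{2} - 7\right) + 6\right) = - 6 \left(\left(-7 + u^{2}\right) + 6\right) = - 6 \left(-1 + u^{2}\right) = 6 - 6 u^{2}$)
$Q{\left(\left(-2\right)^{2} \right)} 1552 = \left(6 - 6 \left(\left(-2\right)^{2}\right)^{2}\right) 1552 = \left(6 - 6 \cdot 4^{2}\right) 1552 = \left(6 - 96\right) 1552 = \left(-90\right) 1552 = -139680$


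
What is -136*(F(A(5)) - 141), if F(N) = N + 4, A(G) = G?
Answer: 17952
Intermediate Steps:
F(N) = 4 + N
-136*(F(A(5)) - 141) = -136*((4 + 5) - 141) = -136*(9 - 141) = -136*(-132) = 17952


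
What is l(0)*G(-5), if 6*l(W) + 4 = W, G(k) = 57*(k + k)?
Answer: 380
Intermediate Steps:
G(k) = 114*k (G(k) = 57*(2*k) = 114*k)
l(W) = -⅔ + W/6
l(0)*G(-5) = (-⅔ + (⅙)*0)*(114*(-5)) = (-⅔ + 0)*(-570) = -⅔*(-570) = 380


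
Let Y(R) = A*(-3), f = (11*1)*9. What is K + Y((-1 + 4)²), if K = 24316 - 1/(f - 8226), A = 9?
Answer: 197396704/8127 ≈ 24289.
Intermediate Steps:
f = 99 (f = 11*9 = 99)
Y(R) = -27 (Y(R) = 9*(-3) = -27)
K = 197616133/8127 (K = 24316 - 1/(99 - 8226) = 24316 - 1/(-8127) = 24316 - 1*(-1/8127) = 24316 + 1/8127 = 197616133/8127 ≈ 24316.)
K + Y((-1 + 4)²) = 197616133/8127 - 27 = 197396704/8127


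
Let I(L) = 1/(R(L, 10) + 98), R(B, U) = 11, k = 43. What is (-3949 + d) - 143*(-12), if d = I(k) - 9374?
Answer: -1265162/109 ≈ -11607.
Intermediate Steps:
I(L) = 1/109 (I(L) = 1/(11 + 98) = 1/109)
d = -1021765/109 (d = 1/109 - 9374 = -1021765/109 ≈ -9374.0)
(-3949 + d) - 143*(-12) = (-3949 - 1021765/109) - 143*(-12) = -1452206/109 + 1716 = -1265162/109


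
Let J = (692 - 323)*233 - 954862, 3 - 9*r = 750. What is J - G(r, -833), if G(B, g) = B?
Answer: -868802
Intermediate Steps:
r = -83 (r = 1/3 - 1/9*750 = 1/3 - 250/3 = -83)
J = -868885 (J = 369*233 - 954862 = 85977 - 954862 = -868885)
J - G(r, -833) = -868885 - 1*(-83) = -868885 + 83 = -868802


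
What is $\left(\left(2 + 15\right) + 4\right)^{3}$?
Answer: $9261$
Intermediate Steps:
$\left(\left(2 + 15\right) + 4\right)^{3} = \left(17 + 4\right)^{3} = 21^{3} = 9261$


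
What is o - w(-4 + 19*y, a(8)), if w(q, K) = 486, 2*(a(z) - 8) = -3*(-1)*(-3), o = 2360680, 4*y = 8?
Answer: 2360194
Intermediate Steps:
y = 2 (y = (1/4)*8 = 2)
a(z) = 7/2 (a(z) = 8 + (-3*(-1)*(-3))/2 = 8 + (3*(-3))/2 = 8 + (1/2)*(-9) = 8 - 9/2 = 7/2)
o - w(-4 + 19*y, a(8)) = 2360680 - 1*486 = 2360680 - 486 = 2360194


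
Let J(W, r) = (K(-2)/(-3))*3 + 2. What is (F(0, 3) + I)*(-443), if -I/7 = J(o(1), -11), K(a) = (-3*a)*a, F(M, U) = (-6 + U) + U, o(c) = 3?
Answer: 43414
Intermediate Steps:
F(M, U) = -6 + 2*U
K(a) = -3*a²
J(W, r) = 14 (J(W, r) = (-3*(-2)²/(-3))*3 + 2 = (-3*4*(-⅓))*3 + 2 = -12*(-⅓)*3 + 2 = 4*3 + 2 = 12 + 2 = 14)
I = -98 (I = -7*14 = -98)
(F(0, 3) + I)*(-443) = ((-6 + 2*3) - 98)*(-443) = ((-6 + 6) - 98)*(-443) = (0 - 98)*(-443) = -98*(-443) = 43414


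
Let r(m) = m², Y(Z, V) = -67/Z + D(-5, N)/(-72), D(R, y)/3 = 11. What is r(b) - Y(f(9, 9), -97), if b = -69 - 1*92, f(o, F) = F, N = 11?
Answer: 1866881/72 ≈ 25929.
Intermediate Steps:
D(R, y) = 33 (D(R, y) = 3*11 = 33)
Y(Z, V) = -11/24 - 67/Z (Y(Z, V) = -67/Z + 33/(-72) = -67/Z + 33*(-1/72) = -67/Z - 11/24 = -11/24 - 67/Z)
b = -161 (b = -69 - 92 = -161)
r(b) - Y(f(9, 9), -97) = (-161)² - (-11/24 - 67/9) = 25921 - (-11/24 - 67*⅑) = 25921 - (-11/24 - 67/9) = 25921 - 1*(-569/72) = 25921 + 569/72 = 1866881/72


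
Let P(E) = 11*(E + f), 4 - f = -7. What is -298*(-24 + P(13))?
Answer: -71520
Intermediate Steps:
f = 11 (f = 4 - 1*(-7) = 4 + 7 = 11)
P(E) = 121 + 11*E (P(E) = 11*(E + 11) = 11*(11 + E) = 121 + 11*E)
-298*(-24 + P(13)) = -298*(-24 + (121 + 11*13)) = -298*(-24 + (121 + 143)) = -298*(-24 + 264) = -298*240 = -71520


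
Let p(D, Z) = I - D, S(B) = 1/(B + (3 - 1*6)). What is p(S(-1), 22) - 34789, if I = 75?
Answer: -138855/4 ≈ -34714.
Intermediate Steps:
S(B) = 1/(-3 + B) (S(B) = 1/(B + (3 - 6)) = 1/(B - 3) = 1/(-3 + B))
p(D, Z) = 75 - D
p(S(-1), 22) - 34789 = (75 - 1/(-3 - 1)) - 34789 = (75 - 1/(-4)) - 34789 = (75 - 1*(-¼)) - 34789 = (75 + ¼) - 34789 = 301/4 - 34789 = -138855/4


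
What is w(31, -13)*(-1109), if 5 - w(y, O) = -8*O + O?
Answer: 95374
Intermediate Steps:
w(y, O) = 5 + 7*O (w(y, O) = 5 - (-8*O + O) = 5 - (-7)*O = 5 + 7*O)
w(31, -13)*(-1109) = (5 + 7*(-13))*(-1109) = (5 - 91)*(-1109) = -86*(-1109) = 95374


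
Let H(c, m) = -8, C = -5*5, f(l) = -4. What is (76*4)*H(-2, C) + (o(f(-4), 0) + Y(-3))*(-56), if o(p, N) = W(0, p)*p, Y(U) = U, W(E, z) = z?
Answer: -3160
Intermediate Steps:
C = -25
o(p, N) = p² (o(p, N) = p*p = p²)
(76*4)*H(-2, C) + (o(f(-4), 0) + Y(-3))*(-56) = (76*4)*(-8) + ((-4)² - 3)*(-56) = 304*(-8) + (16 - 3)*(-56) = -2432 + 13*(-56) = -2432 - 728 = -3160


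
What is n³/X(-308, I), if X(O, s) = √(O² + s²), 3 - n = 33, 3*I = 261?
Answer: -27000*√102433/102433 ≈ -84.361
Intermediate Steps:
I = 87 (I = (⅓)*261 = 87)
n = -30 (n = 3 - 1*33 = 3 - 33 = -30)
n³/X(-308, I) = (-30)³/(√((-308)² + 87²)) = -27000/√(94864 + 7569) = -27000*√102433/102433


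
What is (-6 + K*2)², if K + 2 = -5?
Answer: 400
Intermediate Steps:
K = -7 (K = -2 - 5 = -7)
(-6 + K*2)² = (-6 - 7*2)² = (-6 - 14)² = (-20)² = 400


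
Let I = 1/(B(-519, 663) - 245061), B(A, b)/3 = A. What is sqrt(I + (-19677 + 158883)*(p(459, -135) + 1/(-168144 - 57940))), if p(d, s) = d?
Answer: sqrt(344855654938715183191668522)/2323182663 ≈ 7993.5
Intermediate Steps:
B(A, b) = 3*A
I = -1/246618 (I = 1/(3*(-519) - 245061) = 1/(-1557 - 245061) = 1/(-246618) = -1/246618 ≈ -4.0549e-6)
sqrt(I + (-19677 + 158883)*(p(459, -135) + 1/(-168144 - 57940))) = sqrt(-1/246618 + (-19677 + 158883)*(459 + 1/(-168144 - 57940))) = sqrt(-1/246618 + 139206*(459 + 1/(-226084))) = sqrt(-1/246618 + 139206*(459 - 1/226084)) = sqrt(-1/246618 + 139206*(103772555/226084)) = sqrt(-1/246618 + 7222881145665/113042) = sqrt(445323125595374482/6969547989) = sqrt(344855654938715183191668522)/2323182663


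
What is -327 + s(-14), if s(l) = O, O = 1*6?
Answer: -321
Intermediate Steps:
O = 6
s(l) = 6
-327 + s(-14) = -327 + 6 = -321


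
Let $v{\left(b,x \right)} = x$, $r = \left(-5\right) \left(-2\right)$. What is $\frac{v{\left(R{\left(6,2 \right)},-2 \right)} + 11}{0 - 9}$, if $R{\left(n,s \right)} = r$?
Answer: $-1$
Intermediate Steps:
$r = 10$
$R{\left(n,s \right)} = 10$
$\frac{v{\left(R{\left(6,2 \right)},-2 \right)} + 11}{0 - 9} = \frac{-2 + 11}{0 - 9} = \frac{9}{-9} = 9 \left(- \frac{1}{9}\right) = -1$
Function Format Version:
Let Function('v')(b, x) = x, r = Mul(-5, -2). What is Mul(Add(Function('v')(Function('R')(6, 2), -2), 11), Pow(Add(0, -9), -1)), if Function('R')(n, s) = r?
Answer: -1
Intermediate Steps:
r = 10
Function('R')(n, s) = 10
Mul(Add(Function('v')(Function('R')(6, 2), -2), 11), Pow(Add(0, -9), -1)) = Mul(Add(-2, 11), Pow(Add(0, -9), -1)) = Mul(9, Pow(-9, -1)) = Mul(9, Rational(-1, 9)) = -1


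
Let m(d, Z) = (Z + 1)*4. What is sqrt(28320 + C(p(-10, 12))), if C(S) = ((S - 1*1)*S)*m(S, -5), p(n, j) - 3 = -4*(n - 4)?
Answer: 8*I*sqrt(413) ≈ 162.58*I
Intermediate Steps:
p(n, j) = 19 - 4*n (p(n, j) = 3 - 4*(n - 4) = 3 - 4*(-4 + n) = 3 + (16 - 4*n) = 19 - 4*n)
m(d, Z) = 4 + 4*Z (m(d, Z) = (1 + Z)*4 = 4 + 4*Z)
C(S) = -16*S*(-1 + S) (C(S) = ((S - 1*1)*S)*(4 + 4*(-5)) = ((S - 1)*S)*(4 - 20) = ((-1 + S)*S)*(-16) = (S*(-1 + S))*(-16) = -16*S*(-1 + S))
sqrt(28320 + C(p(-10, 12))) = sqrt(28320 + 16*(19 - 4*(-10))*(1 - (19 - 4*(-10)))) = sqrt(28320 + 16*(19 + 40)*(1 - (19 + 40))) = sqrt(28320 + 16*59*(1 - 1*59)) = sqrt(28320 + 16*59*(1 - 59)) = sqrt(28320 + 16*59*(-58)) = sqrt(28320 - 54752) = sqrt(-26432) = 8*I*sqrt(413)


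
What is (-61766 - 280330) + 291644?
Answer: -50452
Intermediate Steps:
(-61766 - 280330) + 291644 = -342096 + 291644 = -50452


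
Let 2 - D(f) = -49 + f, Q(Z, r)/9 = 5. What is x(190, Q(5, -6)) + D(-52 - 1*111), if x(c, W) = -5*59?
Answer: -81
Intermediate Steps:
Q(Z, r) = 45 (Q(Z, r) = 9*5 = 45)
D(f) = 51 - f (D(f) = 2 - (-49 + f) = 2 + (49 - f) = 51 - f)
x(c, W) = -295
x(190, Q(5, -6)) + D(-52 - 1*111) = -295 + (51 - (-52 - 1*111)) = -295 + (51 - (-52 - 111)) = -295 + (51 - 1*(-163)) = -295 + (51 + 163) = -295 + 214 = -81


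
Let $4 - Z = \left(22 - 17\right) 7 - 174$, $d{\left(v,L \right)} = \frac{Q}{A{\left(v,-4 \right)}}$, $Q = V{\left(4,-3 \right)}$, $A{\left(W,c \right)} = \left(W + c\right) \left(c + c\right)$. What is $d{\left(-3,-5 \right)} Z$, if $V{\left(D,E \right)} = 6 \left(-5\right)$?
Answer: $- \frac{2145}{28} \approx -76.607$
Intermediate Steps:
$V{\left(D,E \right)} = -30$
$A{\left(W,c \right)} = 2 c \left(W + c\right)$ ($A{\left(W,c \right)} = \left(W + c\right) 2 c = 2 c \left(W + c\right)$)
$Q = -30$
$d{\left(v,L \right)} = - \frac{30}{32 - 8 v}$ ($d{\left(v,L \right)} = - \frac{30}{2 \left(-4\right) \left(v - 4\right)} = - \frac{30}{2 \left(-4\right) \left(-4 + v\right)} = - \frac{30}{32 - 8 v}$)
$Z = 143$ ($Z = 4 - \left(\left(22 - 17\right) 7 - 174\right) = 4 - \left(5 \cdot 7 - 174\right) = 4 - \left(35 - 174\right) = 4 - -139 = 4 + 139 = 143$)
$d{\left(-3,-5 \right)} Z = \frac{15}{4 \left(-4 - 3\right)} 143 = \frac{15}{4 \left(-7\right)} 143 = \frac{15}{4} \left(- \frac{1}{7}\right) 143 = \left(- \frac{15}{28}\right) 143 = - \frac{2145}{28}$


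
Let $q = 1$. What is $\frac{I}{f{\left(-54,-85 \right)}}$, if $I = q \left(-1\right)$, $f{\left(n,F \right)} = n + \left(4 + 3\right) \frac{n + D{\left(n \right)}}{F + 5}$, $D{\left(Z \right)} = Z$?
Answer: $\frac{20}{891} \approx 0.022447$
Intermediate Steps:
$f{\left(n,F \right)} = n + \frac{14 n}{5 + F}$ ($f{\left(n,F \right)} = n + \left(4 + 3\right) \frac{n + n}{F + 5} = n + 7 \frac{2 n}{5 + F} = n + \frac{14 n}{5 + F}$)
$I = -1$ ($I = 1 \left(-1\right) = -1$)
$\frac{I}{f{\left(-54,-85 \right)}} = \frac{1}{\left(-54\right) \frac{1}{5 - 85} \left(19 - 85\right)} \left(-1\right) = \frac{1}{\left(-54\right) \frac{1}{-80} \left(-66\right)} \left(-1\right) = \frac{1}{\left(-54\right) \left(- \frac{1}{80}\right) \left(-66\right)} \left(-1\right) = \frac{1}{- \frac{891}{20}} \left(-1\right) = \left(- \frac{20}{891}\right) \left(-1\right) = \frac{20}{891}$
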